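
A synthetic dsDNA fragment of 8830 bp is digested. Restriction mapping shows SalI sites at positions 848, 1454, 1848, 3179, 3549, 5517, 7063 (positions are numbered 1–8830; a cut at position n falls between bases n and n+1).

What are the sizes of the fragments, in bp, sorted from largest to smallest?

1968, 1767, 1546, 1331, 848, 606, 394, 370 bp

Linear molecule, 7 cuts → 8 fragments:
  848 − 0 = 848 bp
  1454 − 848 = 606 bp
  1848 − 1454 = 394 bp
  3179 − 1848 = 1331 bp
  3549 − 3179 = 370 bp
  5517 − 3549 = 1968 bp
  7063 − 5517 = 1546 bp
  8830 − 7063 = 1767 bp
Sorted largest to smallest: 1968, 1767, 1546, 1331, 848, 606, 394, 370 bp.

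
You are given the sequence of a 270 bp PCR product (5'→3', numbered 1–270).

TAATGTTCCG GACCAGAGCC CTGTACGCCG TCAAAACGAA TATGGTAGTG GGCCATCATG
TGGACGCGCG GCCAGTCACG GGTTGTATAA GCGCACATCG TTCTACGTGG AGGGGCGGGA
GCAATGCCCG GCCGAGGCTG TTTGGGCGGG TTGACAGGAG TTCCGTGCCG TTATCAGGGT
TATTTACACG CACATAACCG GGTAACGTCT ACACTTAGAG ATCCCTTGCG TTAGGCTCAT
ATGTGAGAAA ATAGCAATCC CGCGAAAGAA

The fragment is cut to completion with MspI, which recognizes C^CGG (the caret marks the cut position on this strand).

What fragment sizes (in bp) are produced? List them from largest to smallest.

MspI sites (CCGG) start at positions 8, 128, 198.
MspI cuts after the first base of each site, so after positions 8, 128, 198.
Linear molecule, 3 cuts → 4 fragments:
  1–8 → 8 bp
  9–128 → 120 bp
  129–198 → 70 bp
  199–270 → 72 bp
Sorted largest to smallest: 120, 72, 70, 8 bp.

120, 72, 70, 8 bp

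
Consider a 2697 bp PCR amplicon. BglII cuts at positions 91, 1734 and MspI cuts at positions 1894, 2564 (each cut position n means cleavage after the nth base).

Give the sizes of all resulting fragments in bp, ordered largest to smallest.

1643, 670, 160, 133, 91 bp

Combined cut positions (sorted): 91, 1734, 1894, 2564.
Linear molecule, 4 cuts → 5 fragments:
  91 − 0 = 91 bp
  1734 − 91 = 1643 bp
  1894 − 1734 = 160 bp
  2564 − 1894 = 670 bp
  2697 − 2564 = 133 bp
Sorted largest to smallest: 1643, 670, 160, 133, 91 bp.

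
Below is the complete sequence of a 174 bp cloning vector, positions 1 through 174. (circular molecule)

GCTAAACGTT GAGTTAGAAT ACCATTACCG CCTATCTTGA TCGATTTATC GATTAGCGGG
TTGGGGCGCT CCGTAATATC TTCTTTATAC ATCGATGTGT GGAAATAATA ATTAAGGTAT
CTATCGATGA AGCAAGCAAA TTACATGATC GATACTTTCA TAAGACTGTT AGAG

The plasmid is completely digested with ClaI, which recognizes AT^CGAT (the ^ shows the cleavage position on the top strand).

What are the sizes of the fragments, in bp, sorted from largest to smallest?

66, 43, 32, 25, 8 bp

ClaI sites (ATCGAT) start at positions 40, 48, 91, 123, 148.
ClaI cuts after base 2 of each site, so after positions 41, 49, 92, 124, 149.
Circular molecule, 5 cuts → 5 fragments:
  42–49 → 8 bp
  50–92 → 43 bp
  93–124 → 32 bp
  125–149 → 25 bp
  150–174 then 1–41 → 25 + 41 = 66 bp
Sorted largest to smallest: 66, 43, 32, 25, 8 bp.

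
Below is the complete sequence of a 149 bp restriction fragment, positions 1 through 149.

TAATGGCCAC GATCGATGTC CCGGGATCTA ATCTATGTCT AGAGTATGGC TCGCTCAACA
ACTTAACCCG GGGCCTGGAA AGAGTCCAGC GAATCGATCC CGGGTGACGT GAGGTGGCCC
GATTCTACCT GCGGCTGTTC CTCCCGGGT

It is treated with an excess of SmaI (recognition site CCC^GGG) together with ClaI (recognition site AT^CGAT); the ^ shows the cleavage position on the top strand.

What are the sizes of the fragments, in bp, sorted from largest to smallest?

SmaI sites (CCCGGG) start at positions 20, 67, 99, 143.
SmaI cuts after base 3 of each site, so after positions 22, 69, 101, 145.
ClaI sites (ATCGAT) start at positions 12, 93.
ClaI cuts after base 2 of each site, so after positions 13, 94.
Combined cut positions: 13, 22, 69, 94, 101, 145.
Linear molecule, 6 cuts → 7 fragments:
  1–13 → 13 bp
  14–22 → 9 bp
  23–69 → 47 bp
  70–94 → 25 bp
  95–101 → 7 bp
  102–145 → 44 bp
  146–149 → 4 bp
Sorted largest to smallest: 47, 44, 25, 13, 9, 7, 4 bp.

47, 44, 25, 13, 9, 7, 4 bp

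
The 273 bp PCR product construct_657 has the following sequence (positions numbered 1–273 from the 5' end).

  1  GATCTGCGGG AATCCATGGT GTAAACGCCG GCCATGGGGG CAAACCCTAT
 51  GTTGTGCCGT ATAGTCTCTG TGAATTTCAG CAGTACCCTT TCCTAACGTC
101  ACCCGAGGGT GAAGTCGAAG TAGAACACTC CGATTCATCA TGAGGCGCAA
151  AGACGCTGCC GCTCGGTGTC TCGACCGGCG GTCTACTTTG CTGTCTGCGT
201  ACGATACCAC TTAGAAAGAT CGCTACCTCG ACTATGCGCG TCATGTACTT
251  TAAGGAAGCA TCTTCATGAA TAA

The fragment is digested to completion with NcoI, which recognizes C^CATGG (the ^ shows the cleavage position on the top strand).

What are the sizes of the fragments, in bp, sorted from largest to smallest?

241, 18, 14 bp

NcoI sites (CCATGG) start at positions 14, 32.
NcoI cuts after the first base of each site, so after positions 14, 32.
Linear molecule, 2 cuts → 3 fragments:
  1–14 → 14 bp
  15–32 → 18 bp
  33–273 → 241 bp
Sorted largest to smallest: 241, 18, 14 bp.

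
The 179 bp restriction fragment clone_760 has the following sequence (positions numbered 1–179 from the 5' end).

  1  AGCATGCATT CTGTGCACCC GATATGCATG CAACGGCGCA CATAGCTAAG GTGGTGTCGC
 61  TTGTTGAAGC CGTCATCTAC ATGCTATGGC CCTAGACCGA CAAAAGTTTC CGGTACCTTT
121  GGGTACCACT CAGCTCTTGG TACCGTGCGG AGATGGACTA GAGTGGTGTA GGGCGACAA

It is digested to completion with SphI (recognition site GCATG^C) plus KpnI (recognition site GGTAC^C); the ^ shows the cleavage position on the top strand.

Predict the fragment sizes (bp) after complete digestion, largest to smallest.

86, 36, 24, 17, 10, 6 bp

SphI sites (GCATGC) start at positions 2, 26.
SphI cuts after base 5 of each site (before the last base), so after positions 6, 30.
KpnI sites (GGTACC) start at positions 112, 122, 139.
KpnI cuts after base 5 of each site (before the last base), so after positions 116, 126, 143.
Combined cut positions: 6, 30, 116, 126, 143.
Linear molecule, 5 cuts → 6 fragments:
  1–6 → 6 bp
  7–30 → 24 bp
  31–116 → 86 bp
  117–126 → 10 bp
  127–143 → 17 bp
  144–179 → 36 bp
Sorted largest to smallest: 86, 36, 24, 17, 10, 6 bp.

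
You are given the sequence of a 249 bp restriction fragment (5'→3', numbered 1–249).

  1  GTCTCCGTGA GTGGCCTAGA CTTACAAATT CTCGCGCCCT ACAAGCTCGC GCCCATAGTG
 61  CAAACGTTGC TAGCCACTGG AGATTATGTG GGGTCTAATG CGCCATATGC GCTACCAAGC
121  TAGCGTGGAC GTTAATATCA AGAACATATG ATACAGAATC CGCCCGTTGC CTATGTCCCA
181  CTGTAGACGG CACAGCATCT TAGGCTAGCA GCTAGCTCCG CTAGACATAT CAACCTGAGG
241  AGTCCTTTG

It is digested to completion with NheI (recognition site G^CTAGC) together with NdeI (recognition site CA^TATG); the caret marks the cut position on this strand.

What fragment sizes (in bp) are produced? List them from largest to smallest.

NheI sites (GCTAGC) start at positions 69, 119, 204, 211.
NheI cuts after the first base of each site, so after positions 69, 119, 204, 211.
NdeI sites (CATATG) start at positions 104, 145.
NdeI cuts after base 2 of each site, so after positions 105, 146.
Combined cut positions: 69, 105, 119, 146, 204, 211.
Linear molecule, 6 cuts → 7 fragments:
  1–69 → 69 bp
  70–105 → 36 bp
  106–119 → 14 bp
  120–146 → 27 bp
  147–204 → 58 bp
  205–211 → 7 bp
  212–249 → 38 bp
Sorted largest to smallest: 69, 58, 38, 36, 27, 14, 7 bp.

69, 58, 38, 36, 27, 14, 7 bp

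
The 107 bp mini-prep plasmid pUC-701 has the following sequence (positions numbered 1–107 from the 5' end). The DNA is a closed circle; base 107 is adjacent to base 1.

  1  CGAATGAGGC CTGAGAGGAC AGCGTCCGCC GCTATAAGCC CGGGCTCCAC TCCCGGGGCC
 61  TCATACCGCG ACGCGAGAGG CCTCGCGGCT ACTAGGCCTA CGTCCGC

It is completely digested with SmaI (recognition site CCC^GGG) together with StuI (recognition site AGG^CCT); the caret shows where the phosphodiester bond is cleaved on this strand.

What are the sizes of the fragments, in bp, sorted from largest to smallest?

SmaI sites (CCCGGG) start at positions 39, 52.
SmaI cuts after base 3 of each site, so after positions 41, 54.
StuI sites (AGGCCT) start at positions 7, 78, 94.
StuI cuts after base 3 of each site, so after positions 9, 80, 96.
Combined cut positions: 9, 41, 54, 80, 96.
Circular molecule, 5 cuts → 5 fragments:
  10–41 → 32 bp
  42–54 → 13 bp
  55–80 → 26 bp
  81–96 → 16 bp
  97–107 then 1–9 → 11 + 9 = 20 bp
Sorted largest to smallest: 32, 26, 20, 16, 13 bp.

32, 26, 20, 16, 13 bp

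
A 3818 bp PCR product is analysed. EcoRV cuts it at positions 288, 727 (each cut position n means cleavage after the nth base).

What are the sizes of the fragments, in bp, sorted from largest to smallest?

Linear molecule, 2 cuts → 3 fragments:
  288 − 0 = 288 bp
  727 − 288 = 439 bp
  3818 − 727 = 3091 bp
Sorted largest to smallest: 3091, 439, 288 bp.

3091, 439, 288 bp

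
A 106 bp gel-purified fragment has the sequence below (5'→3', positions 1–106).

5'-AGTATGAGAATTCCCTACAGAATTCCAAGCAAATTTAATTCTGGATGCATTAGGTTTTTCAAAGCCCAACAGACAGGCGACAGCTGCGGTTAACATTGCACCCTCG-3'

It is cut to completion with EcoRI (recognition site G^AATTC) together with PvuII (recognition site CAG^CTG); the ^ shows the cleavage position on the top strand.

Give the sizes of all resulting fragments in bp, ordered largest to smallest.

EcoRI sites (GAATTC) start at positions 8, 20.
EcoRI cuts after the first base of each site, so after positions 8, 20.
The PvuII site (CAGCTG) starts at position 81.
PvuII cuts after base 3 of each site, so after position 83.
Combined cut positions: 8, 20, 83.
Linear molecule, 3 cuts → 4 fragments:
  1–8 → 8 bp
  9–20 → 12 bp
  21–83 → 63 bp
  84–106 → 23 bp
Sorted largest to smallest: 63, 23, 12, 8 bp.

63, 23, 12, 8 bp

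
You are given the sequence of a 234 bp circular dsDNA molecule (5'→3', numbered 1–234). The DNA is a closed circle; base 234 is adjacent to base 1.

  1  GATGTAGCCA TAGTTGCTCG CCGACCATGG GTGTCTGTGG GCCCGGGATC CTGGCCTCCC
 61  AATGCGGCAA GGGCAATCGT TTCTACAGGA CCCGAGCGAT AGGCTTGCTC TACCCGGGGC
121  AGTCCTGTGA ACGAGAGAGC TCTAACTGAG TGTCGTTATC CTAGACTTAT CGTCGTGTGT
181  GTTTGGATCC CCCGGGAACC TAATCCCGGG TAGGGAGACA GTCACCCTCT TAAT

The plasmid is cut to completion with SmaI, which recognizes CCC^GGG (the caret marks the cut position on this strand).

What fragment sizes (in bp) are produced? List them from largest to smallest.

78, 71, 71, 14 bp

SmaI sites (CCCGGG) start at positions 42, 113, 191, 205.
SmaI cuts after base 3 of each site, so after positions 44, 115, 193, 207.
Circular molecule, 4 cuts → 4 fragments:
  45–115 → 71 bp
  116–193 → 78 bp
  194–207 → 14 bp
  208–234 then 1–44 → 27 + 44 = 71 bp
Sorted largest to smallest: 78, 71, 71, 14 bp.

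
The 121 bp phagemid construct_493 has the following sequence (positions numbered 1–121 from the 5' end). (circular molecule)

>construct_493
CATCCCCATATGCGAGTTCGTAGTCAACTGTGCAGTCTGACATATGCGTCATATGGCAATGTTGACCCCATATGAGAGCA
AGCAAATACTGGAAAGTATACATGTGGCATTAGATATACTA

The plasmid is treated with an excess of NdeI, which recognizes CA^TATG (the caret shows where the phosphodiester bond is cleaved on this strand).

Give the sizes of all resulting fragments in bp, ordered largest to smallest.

59, 34, 19, 9 bp

NdeI sites (CATATG) start at positions 7, 41, 50, 69.
NdeI cuts after base 2 of each site, so after positions 8, 42, 51, 70.
Circular molecule, 4 cuts → 4 fragments:
  9–42 → 34 bp
  43–51 → 9 bp
  52–70 → 19 bp
  71–121 then 1–8 → 51 + 8 = 59 bp
Sorted largest to smallest: 59, 34, 19, 9 bp.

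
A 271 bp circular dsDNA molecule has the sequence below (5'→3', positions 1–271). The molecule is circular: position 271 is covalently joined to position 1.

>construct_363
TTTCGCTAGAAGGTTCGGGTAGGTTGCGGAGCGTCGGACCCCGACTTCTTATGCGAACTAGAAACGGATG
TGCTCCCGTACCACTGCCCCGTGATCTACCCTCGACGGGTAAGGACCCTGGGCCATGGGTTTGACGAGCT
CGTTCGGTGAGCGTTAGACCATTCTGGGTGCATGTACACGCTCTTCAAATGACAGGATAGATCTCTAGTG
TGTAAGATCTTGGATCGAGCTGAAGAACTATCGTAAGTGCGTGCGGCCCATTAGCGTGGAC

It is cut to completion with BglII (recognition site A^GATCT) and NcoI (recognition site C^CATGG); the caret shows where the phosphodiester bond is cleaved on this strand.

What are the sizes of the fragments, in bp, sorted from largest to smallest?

BglII sites (AGATCT) start at positions 199, 215.
BglII cuts after the first base of each site, so after positions 199, 215.
The NcoI site (CCATGG) starts at position 123.
NcoI cuts after the first base of each site, so after position 123.
Combined cut positions: 123, 199, 215.
Circular molecule, 3 cuts → 3 fragments:
  124–199 → 76 bp
  200–215 → 16 bp
  216–271 then 1–123 → 56 + 123 = 179 bp
Sorted largest to smallest: 179, 76, 16 bp.

179, 76, 16 bp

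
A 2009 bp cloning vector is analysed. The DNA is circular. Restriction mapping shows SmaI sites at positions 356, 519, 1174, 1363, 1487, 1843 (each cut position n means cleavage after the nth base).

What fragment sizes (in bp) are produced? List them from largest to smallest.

Circular molecule, 6 cuts → 6 fragments:
  519 − 356 = 163 bp
  1174 − 519 = 655 bp
  1363 − 1174 = 189 bp
  1487 − 1363 = 124 bp
  1843 − 1487 = 356 bp
  wrap: 2009 − 1843 + 356 = 522 bp
Sorted largest to smallest: 655, 522, 356, 189, 163, 124 bp.

655, 522, 356, 189, 163, 124 bp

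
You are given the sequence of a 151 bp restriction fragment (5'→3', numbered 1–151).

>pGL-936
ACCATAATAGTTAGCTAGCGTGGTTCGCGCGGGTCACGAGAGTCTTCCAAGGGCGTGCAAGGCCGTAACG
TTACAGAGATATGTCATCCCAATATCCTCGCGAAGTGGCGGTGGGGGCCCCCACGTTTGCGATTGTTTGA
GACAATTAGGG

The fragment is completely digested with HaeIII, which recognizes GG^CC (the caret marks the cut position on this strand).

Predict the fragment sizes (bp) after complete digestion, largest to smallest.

HaeIII sites (GGCC) start at positions 61, 116.
HaeIII cuts after base 2 of each site, so after positions 62, 117.
Linear molecule, 2 cuts → 3 fragments:
  1–62 → 62 bp
  63–117 → 55 bp
  118–151 → 34 bp
Sorted largest to smallest: 62, 55, 34 bp.

62, 55, 34 bp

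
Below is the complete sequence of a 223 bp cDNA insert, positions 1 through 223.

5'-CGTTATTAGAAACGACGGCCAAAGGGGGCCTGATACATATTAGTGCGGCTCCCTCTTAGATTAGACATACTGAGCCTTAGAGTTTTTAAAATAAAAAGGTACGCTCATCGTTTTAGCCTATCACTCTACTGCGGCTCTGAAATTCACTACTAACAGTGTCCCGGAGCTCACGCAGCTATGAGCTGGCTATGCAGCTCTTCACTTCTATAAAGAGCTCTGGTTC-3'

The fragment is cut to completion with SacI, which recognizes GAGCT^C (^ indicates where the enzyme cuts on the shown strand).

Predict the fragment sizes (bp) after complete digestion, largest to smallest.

168, 48, 7 bp

SacI sites (GAGCTC) start at positions 164, 212.
SacI cuts after base 5 of each site (before the last base), so after positions 168, 216.
Linear molecule, 2 cuts → 3 fragments:
  1–168 → 168 bp
  169–216 → 48 bp
  217–223 → 7 bp
Sorted largest to smallest: 168, 48, 7 bp.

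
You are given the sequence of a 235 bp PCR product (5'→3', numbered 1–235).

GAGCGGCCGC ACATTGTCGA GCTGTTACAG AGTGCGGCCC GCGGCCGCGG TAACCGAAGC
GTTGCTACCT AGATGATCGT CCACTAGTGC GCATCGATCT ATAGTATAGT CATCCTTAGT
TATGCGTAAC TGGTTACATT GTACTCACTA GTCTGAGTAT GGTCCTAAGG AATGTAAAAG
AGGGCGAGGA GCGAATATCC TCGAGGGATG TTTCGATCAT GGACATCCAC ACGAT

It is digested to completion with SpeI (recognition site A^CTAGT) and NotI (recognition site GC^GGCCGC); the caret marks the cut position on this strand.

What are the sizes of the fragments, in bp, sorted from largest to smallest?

SpeI sites (ACTAGT) start at positions 83, 147.
SpeI cuts after the first base of each site, so after positions 83, 147.
NotI sites (GCGGCCGC) start at positions 3, 41.
NotI cuts after base 2 of each site, so after positions 4, 42.
Combined cut positions: 4, 42, 83, 147.
Linear molecule, 4 cuts → 5 fragments:
  1–4 → 4 bp
  5–42 → 38 bp
  43–83 → 41 bp
  84–147 → 64 bp
  148–235 → 88 bp
Sorted largest to smallest: 88, 64, 41, 38, 4 bp.

88, 64, 41, 38, 4 bp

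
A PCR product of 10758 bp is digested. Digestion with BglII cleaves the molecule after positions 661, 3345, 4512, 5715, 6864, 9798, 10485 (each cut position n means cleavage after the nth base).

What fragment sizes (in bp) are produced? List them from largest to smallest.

2934, 2684, 1203, 1167, 1149, 687, 661, 273 bp

Linear molecule, 7 cuts → 8 fragments:
  661 − 0 = 661 bp
  3345 − 661 = 2684 bp
  4512 − 3345 = 1167 bp
  5715 − 4512 = 1203 bp
  6864 − 5715 = 1149 bp
  9798 − 6864 = 2934 bp
  10485 − 9798 = 687 bp
  10758 − 10485 = 273 bp
Sorted largest to smallest: 2934, 2684, 1203, 1167, 1149, 687, 661, 273 bp.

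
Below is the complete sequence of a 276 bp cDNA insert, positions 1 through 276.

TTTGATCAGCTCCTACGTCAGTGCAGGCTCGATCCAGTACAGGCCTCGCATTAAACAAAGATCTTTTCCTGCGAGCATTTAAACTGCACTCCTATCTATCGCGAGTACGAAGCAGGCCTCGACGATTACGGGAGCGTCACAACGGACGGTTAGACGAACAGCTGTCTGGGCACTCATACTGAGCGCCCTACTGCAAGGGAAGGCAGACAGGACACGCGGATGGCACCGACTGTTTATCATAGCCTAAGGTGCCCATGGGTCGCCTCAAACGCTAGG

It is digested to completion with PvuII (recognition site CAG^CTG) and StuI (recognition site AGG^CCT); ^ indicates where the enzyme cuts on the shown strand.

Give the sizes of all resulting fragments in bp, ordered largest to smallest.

The PvuII site (CAGCTG) starts at position 159.
PvuII cuts after base 3 of each site, so after position 161.
StuI sites (AGGCCT) start at positions 41, 114.
StuI cuts after base 3 of each site, so after positions 43, 116.
Combined cut positions: 43, 116, 161.
Linear molecule, 3 cuts → 4 fragments:
  1–43 → 43 bp
  44–116 → 73 bp
  117–161 → 45 bp
  162–276 → 115 bp
Sorted largest to smallest: 115, 73, 45, 43 bp.

115, 73, 45, 43 bp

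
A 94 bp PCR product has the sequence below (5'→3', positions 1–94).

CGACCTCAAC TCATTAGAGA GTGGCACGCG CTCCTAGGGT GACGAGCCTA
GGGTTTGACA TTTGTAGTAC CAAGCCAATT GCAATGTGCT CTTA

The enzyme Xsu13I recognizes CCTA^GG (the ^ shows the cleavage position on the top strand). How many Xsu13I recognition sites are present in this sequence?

2

CCTAGG occurs starting at positions 33, 47.
Xsu13I cuts at 2 sites.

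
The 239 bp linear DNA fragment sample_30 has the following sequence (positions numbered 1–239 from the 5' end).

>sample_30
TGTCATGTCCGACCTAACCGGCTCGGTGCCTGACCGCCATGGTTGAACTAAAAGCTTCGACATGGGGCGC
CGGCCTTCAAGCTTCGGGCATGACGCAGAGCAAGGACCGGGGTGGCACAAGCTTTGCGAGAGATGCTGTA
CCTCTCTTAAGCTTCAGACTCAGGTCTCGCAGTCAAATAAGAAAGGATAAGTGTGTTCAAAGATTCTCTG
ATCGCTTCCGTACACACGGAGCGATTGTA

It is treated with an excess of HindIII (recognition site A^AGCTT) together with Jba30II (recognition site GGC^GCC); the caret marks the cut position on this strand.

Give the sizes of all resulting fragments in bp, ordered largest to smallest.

HindIII sites (AAGCTT) start at positions 52, 79, 119, 149.
HindIII cuts after the first base of each site, so after positions 52, 79, 119, 149.
The Jba30II site (GGCGCC) starts at position 66.
Jba30II cuts after base 3 of each site, so after position 68.
Combined cut positions: 52, 68, 79, 119, 149.
Linear molecule, 5 cuts → 6 fragments:
  1–52 → 52 bp
  53–68 → 16 bp
  69–79 → 11 bp
  80–119 → 40 bp
  120–149 → 30 bp
  150–239 → 90 bp
Sorted largest to smallest: 90, 52, 40, 30, 16, 11 bp.

90, 52, 40, 30, 16, 11 bp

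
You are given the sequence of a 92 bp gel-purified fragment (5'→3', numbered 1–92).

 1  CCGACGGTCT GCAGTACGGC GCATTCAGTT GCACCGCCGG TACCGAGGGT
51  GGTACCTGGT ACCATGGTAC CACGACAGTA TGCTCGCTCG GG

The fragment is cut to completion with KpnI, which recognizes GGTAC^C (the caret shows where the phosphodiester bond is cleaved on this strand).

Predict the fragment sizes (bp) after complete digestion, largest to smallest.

43, 22, 12, 8, 7 bp

KpnI sites (GGTACC) start at positions 39, 51, 58, 66.
KpnI cuts after base 5 of each site (before the last base), so after positions 43, 55, 62, 70.
Linear molecule, 4 cuts → 5 fragments:
  1–43 → 43 bp
  44–55 → 12 bp
  56–62 → 7 bp
  63–70 → 8 bp
  71–92 → 22 bp
Sorted largest to smallest: 43, 22, 12, 8, 7 bp.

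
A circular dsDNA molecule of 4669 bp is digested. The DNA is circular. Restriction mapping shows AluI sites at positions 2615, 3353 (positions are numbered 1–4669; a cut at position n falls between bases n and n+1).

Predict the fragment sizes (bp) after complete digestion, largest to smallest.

3931, 738 bp

Circular molecule, 2 cuts → 2 fragments:
  3353 − 2615 = 738 bp
  wrap: 4669 − 3353 + 2615 = 3931 bp
Sorted largest to smallest: 3931, 738 bp.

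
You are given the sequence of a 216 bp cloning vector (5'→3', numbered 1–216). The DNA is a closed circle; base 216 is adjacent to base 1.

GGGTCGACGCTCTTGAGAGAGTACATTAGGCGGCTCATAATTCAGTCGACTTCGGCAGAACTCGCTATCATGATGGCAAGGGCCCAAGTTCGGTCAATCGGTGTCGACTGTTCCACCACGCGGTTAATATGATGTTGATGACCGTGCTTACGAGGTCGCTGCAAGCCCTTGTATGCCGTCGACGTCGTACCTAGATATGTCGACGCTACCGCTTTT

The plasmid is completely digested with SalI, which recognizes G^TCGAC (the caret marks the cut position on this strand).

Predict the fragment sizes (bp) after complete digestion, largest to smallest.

SalI sites (GTCGAC) start at positions 3, 45, 103, 178, 199.
SalI cuts after the first base of each site, so after positions 3, 45, 103, 178, 199.
Circular molecule, 5 cuts → 5 fragments:
  4–45 → 42 bp
  46–103 → 58 bp
  104–178 → 75 bp
  179–199 → 21 bp
  200–216 then 1–3 → 17 + 3 = 20 bp
Sorted largest to smallest: 75, 58, 42, 21, 20 bp.

75, 58, 42, 21, 20 bp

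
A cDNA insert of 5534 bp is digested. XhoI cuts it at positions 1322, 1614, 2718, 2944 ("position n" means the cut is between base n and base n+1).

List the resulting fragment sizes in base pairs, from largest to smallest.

Linear molecule, 4 cuts → 5 fragments:
  1322 − 0 = 1322 bp
  1614 − 1322 = 292 bp
  2718 − 1614 = 1104 bp
  2944 − 2718 = 226 bp
  5534 − 2944 = 2590 bp
Sorted largest to smallest: 2590, 1322, 1104, 292, 226 bp.

2590, 1322, 1104, 292, 226 bp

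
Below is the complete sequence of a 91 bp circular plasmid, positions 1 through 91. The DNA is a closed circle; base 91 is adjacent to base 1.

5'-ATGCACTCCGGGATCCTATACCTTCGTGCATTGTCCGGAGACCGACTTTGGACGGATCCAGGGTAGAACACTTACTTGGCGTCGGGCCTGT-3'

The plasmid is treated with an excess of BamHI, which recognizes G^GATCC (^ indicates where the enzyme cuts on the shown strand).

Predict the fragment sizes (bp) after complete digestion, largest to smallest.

48, 43 bp

BamHI sites (GGATCC) start at positions 11, 54.
BamHI cuts after the first base of each site, so after positions 11, 54.
Circular molecule, 2 cuts → 2 fragments:
  12–54 → 43 bp
  55–91 then 1–11 → 37 + 11 = 48 bp
Sorted largest to smallest: 48, 43 bp.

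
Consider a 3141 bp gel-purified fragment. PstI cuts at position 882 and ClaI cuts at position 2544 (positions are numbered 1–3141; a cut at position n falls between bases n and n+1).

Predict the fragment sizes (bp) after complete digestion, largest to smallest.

1662, 882, 597 bp

Combined cut positions (sorted): 882, 2544.
Linear molecule, 2 cuts → 3 fragments:
  882 − 0 = 882 bp
  2544 − 882 = 1662 bp
  3141 − 2544 = 597 bp
Sorted largest to smallest: 1662, 882, 597 bp.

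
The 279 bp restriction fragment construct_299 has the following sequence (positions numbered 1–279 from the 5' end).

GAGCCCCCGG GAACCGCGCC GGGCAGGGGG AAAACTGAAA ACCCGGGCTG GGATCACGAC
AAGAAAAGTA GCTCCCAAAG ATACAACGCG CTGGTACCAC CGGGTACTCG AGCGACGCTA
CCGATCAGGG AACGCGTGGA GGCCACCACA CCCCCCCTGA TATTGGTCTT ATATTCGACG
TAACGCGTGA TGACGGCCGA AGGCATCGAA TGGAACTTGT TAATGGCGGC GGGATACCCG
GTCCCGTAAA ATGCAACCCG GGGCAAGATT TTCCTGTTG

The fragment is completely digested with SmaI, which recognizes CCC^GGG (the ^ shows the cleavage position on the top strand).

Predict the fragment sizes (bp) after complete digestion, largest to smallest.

215, 36, 20, 8 bp

SmaI sites (CCCGGG) start at positions 6, 42, 257.
SmaI cuts after base 3 of each site, so after positions 8, 44, 259.
Linear molecule, 3 cuts → 4 fragments:
  1–8 → 8 bp
  9–44 → 36 bp
  45–259 → 215 bp
  260–279 → 20 bp
Sorted largest to smallest: 215, 36, 20, 8 bp.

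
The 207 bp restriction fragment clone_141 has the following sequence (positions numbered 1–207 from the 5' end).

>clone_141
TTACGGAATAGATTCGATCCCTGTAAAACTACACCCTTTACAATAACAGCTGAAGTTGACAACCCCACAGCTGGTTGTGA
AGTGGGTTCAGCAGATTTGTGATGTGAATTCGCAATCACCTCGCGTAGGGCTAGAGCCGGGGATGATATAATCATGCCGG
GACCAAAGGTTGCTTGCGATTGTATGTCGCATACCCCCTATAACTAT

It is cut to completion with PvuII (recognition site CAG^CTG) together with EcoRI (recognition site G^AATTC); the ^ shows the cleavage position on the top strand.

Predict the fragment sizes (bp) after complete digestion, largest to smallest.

PvuII sites (CAGCTG) start at positions 47, 68.
PvuII cuts after base 3 of each site, so after positions 49, 70.
The EcoRI site (GAATTC) starts at position 106.
EcoRI cuts after the first base of each site, so after position 106.
Combined cut positions: 49, 70, 106.
Linear molecule, 3 cuts → 4 fragments:
  1–49 → 49 bp
  50–70 → 21 bp
  71–106 → 36 bp
  107–207 → 101 bp
Sorted largest to smallest: 101, 49, 36, 21 bp.

101, 49, 36, 21 bp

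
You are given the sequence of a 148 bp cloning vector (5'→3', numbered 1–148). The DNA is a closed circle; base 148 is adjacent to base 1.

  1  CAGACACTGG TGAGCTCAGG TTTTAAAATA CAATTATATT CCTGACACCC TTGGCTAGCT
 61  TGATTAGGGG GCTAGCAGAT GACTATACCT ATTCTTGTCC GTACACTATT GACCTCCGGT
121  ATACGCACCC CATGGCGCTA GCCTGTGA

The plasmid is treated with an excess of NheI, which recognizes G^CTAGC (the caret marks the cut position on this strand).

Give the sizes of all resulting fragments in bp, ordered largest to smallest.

66, 65, 17 bp

NheI sites (GCTAGC) start at positions 54, 71, 137.
NheI cuts after the first base of each site, so after positions 54, 71, 137.
Circular molecule, 3 cuts → 3 fragments:
  55–71 → 17 bp
  72–137 → 66 bp
  138–148 then 1–54 → 11 + 54 = 65 bp
Sorted largest to smallest: 66, 65, 17 bp.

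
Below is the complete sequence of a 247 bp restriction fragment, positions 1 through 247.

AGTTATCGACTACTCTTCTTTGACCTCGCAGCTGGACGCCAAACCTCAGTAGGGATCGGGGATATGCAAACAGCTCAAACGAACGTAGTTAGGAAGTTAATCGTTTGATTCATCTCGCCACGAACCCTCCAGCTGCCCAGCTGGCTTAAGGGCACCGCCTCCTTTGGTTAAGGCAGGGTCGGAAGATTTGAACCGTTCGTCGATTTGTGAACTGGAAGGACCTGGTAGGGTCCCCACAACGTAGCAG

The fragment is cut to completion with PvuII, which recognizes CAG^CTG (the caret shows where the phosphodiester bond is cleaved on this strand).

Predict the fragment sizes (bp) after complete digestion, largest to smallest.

107, 101, 31, 8 bp

PvuII sites (CAGCTG) start at positions 29, 130, 138.
PvuII cuts after base 3 of each site, so after positions 31, 132, 140.
Linear molecule, 3 cuts → 4 fragments:
  1–31 → 31 bp
  32–132 → 101 bp
  133–140 → 8 bp
  141–247 → 107 bp
Sorted largest to smallest: 107, 101, 31, 8 bp.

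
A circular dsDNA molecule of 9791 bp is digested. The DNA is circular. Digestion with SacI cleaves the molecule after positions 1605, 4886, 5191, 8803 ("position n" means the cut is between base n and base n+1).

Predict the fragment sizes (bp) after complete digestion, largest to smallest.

3612, 3281, 2593, 305 bp

Circular molecule, 4 cuts → 4 fragments:
  4886 − 1605 = 3281 bp
  5191 − 4886 = 305 bp
  8803 − 5191 = 3612 bp
  wrap: 9791 − 8803 + 1605 = 2593 bp
Sorted largest to smallest: 3612, 3281, 2593, 305 bp.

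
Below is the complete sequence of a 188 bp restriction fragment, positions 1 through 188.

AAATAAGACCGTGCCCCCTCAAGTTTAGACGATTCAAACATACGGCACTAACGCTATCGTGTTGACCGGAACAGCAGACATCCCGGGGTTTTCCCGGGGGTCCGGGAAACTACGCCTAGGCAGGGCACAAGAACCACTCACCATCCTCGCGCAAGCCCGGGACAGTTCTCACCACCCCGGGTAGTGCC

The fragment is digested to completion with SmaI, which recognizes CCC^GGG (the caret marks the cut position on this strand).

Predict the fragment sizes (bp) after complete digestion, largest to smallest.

84, 63, 20, 11, 10 bp

SmaI sites (CCCGGG) start at positions 82, 93, 156, 176.
SmaI cuts after base 3 of each site, so after positions 84, 95, 158, 178.
Linear molecule, 4 cuts → 5 fragments:
  1–84 → 84 bp
  85–95 → 11 bp
  96–158 → 63 bp
  159–178 → 20 bp
  179–188 → 10 bp
Sorted largest to smallest: 84, 63, 20, 11, 10 bp.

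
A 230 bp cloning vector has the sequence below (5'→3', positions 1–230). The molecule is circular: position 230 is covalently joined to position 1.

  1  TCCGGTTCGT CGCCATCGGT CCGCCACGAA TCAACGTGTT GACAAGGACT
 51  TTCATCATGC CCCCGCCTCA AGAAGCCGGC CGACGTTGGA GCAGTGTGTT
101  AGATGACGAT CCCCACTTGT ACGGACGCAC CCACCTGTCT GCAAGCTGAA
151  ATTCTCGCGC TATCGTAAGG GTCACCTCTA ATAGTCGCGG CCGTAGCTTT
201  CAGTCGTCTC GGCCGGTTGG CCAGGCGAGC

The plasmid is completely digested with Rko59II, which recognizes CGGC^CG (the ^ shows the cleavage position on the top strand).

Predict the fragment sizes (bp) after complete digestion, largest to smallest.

111, 97, 22 bp

Rko59II sites (CGGCCG) start at positions 77, 188, 210.
Rko59II cuts after base 4 of each site, so after positions 80, 191, 213.
Circular molecule, 3 cuts → 3 fragments:
  81–191 → 111 bp
  192–213 → 22 bp
  214–230 then 1–80 → 17 + 80 = 97 bp
Sorted largest to smallest: 111, 97, 22 bp.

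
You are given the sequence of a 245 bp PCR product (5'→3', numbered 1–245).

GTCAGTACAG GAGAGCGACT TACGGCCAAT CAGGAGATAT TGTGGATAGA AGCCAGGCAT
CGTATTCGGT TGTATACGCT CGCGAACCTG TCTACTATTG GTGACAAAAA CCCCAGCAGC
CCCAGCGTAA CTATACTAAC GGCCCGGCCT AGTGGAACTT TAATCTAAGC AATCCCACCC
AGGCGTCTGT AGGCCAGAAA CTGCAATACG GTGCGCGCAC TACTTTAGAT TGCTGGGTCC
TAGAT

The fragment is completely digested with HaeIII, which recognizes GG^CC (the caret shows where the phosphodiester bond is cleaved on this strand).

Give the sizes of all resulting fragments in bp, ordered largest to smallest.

117, 52, 46, 25, 5 bp

HaeIII sites (GGCC) start at positions 24, 141, 146, 192.
HaeIII cuts after base 2 of each site, so after positions 25, 142, 147, 193.
Linear molecule, 4 cuts → 5 fragments:
  1–25 → 25 bp
  26–142 → 117 bp
  143–147 → 5 bp
  148–193 → 46 bp
  194–245 → 52 bp
Sorted largest to smallest: 117, 52, 46, 25, 5 bp.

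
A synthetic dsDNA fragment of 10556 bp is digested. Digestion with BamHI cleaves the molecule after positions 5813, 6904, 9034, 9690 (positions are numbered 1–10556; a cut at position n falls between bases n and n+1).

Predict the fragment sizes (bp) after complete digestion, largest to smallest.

Linear molecule, 4 cuts → 5 fragments:
  5813 − 0 = 5813 bp
  6904 − 5813 = 1091 bp
  9034 − 6904 = 2130 bp
  9690 − 9034 = 656 bp
  10556 − 9690 = 866 bp
Sorted largest to smallest: 5813, 2130, 1091, 866, 656 bp.

5813, 2130, 1091, 866, 656 bp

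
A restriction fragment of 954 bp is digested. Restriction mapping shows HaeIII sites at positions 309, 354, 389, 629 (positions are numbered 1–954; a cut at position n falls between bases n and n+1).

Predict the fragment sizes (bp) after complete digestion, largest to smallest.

325, 309, 240, 45, 35 bp

Linear molecule, 4 cuts → 5 fragments:
  309 − 0 = 309 bp
  354 − 309 = 45 bp
  389 − 354 = 35 bp
  629 − 389 = 240 bp
  954 − 629 = 325 bp
Sorted largest to smallest: 325, 309, 240, 45, 35 bp.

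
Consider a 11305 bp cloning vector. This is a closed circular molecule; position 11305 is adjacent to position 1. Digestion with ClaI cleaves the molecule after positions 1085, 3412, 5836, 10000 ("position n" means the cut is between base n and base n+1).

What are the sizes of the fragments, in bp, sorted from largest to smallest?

4164, 2424, 2390, 2327 bp

Circular molecule, 4 cuts → 4 fragments:
  3412 − 1085 = 2327 bp
  5836 − 3412 = 2424 bp
  10000 − 5836 = 4164 bp
  wrap: 11305 − 10000 + 1085 = 2390 bp
Sorted largest to smallest: 4164, 2424, 2390, 2327 bp.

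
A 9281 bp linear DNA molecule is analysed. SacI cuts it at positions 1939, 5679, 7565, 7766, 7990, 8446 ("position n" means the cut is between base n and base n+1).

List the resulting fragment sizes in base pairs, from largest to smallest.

Linear molecule, 6 cuts → 7 fragments:
  1939 − 0 = 1939 bp
  5679 − 1939 = 3740 bp
  7565 − 5679 = 1886 bp
  7766 − 7565 = 201 bp
  7990 − 7766 = 224 bp
  8446 − 7990 = 456 bp
  9281 − 8446 = 835 bp
Sorted largest to smallest: 3740, 1939, 1886, 835, 456, 224, 201 bp.

3740, 1939, 1886, 835, 456, 224, 201 bp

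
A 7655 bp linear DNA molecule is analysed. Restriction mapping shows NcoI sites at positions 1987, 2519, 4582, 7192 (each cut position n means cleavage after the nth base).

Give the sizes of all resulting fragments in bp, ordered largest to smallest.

2610, 2063, 1987, 532, 463 bp

Linear molecule, 4 cuts → 5 fragments:
  1987 − 0 = 1987 bp
  2519 − 1987 = 532 bp
  4582 − 2519 = 2063 bp
  7192 − 4582 = 2610 bp
  7655 − 7192 = 463 bp
Sorted largest to smallest: 2610, 2063, 1987, 532, 463 bp.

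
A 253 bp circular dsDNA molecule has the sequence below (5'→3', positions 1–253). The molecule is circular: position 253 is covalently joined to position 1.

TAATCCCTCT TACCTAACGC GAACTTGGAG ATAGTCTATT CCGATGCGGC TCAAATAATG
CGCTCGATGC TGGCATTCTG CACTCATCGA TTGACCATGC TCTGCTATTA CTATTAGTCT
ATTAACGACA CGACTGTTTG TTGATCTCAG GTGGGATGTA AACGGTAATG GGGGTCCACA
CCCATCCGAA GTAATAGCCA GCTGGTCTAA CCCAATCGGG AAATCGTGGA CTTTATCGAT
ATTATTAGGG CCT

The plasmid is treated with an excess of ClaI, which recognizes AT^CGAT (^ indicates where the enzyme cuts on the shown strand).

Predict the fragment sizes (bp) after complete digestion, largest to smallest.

149, 104 bp

ClaI sites (ATCGAT) start at positions 86, 235.
ClaI cuts after base 2 of each site, so after positions 87, 236.
Circular molecule, 2 cuts → 2 fragments:
  88–236 → 149 bp
  237–253 then 1–87 → 17 + 87 = 104 bp
Sorted largest to smallest: 149, 104 bp.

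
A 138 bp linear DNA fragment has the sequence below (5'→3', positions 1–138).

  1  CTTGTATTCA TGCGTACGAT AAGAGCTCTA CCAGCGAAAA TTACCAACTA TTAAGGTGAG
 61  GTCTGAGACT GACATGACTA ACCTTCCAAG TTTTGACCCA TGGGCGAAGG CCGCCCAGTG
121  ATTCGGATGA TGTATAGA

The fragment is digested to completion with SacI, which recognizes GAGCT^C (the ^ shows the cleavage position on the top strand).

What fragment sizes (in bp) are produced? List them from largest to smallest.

111, 27 bp

The SacI site (GAGCTC) starts at position 23.
SacI cuts after base 5 of each site (before the last base), so after position 27.
Linear molecule, 1 cut → 2 fragments:
  1–27 → 27 bp
  28–138 → 111 bp
Sorted largest to smallest: 111, 27 bp.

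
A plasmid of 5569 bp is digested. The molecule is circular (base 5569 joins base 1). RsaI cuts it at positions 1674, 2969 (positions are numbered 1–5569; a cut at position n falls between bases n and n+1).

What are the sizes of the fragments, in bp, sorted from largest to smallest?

Circular molecule, 2 cuts → 2 fragments:
  2969 − 1674 = 1295 bp
  wrap: 5569 − 2969 + 1674 = 4274 bp
Sorted largest to smallest: 4274, 1295 bp.

4274, 1295 bp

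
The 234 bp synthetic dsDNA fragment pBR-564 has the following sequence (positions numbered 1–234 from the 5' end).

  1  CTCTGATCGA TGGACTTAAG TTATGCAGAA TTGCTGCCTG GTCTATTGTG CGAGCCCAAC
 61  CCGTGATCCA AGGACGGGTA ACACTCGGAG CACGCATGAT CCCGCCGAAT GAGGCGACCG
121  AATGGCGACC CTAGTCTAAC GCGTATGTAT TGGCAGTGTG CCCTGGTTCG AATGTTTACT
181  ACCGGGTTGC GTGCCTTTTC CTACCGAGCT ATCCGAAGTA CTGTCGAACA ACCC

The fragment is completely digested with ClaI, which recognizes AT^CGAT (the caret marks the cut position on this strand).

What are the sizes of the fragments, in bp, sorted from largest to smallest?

The ClaI site (ATCGAT) starts at position 6.
ClaI cuts after base 2 of each site, so after position 7.
Linear molecule, 1 cut → 2 fragments:
  1–7 → 7 bp
  8–234 → 227 bp
Sorted largest to smallest: 227, 7 bp.

227, 7 bp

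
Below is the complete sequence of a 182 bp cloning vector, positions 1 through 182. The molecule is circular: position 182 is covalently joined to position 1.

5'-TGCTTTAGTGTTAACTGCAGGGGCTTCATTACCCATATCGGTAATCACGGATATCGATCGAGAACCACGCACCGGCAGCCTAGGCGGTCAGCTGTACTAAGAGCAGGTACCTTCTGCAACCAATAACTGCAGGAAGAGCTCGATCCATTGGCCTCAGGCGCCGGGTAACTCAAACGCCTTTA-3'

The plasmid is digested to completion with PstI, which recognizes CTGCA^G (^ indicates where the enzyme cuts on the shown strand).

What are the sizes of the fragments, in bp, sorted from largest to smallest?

PstI sites (CTGCAG) start at positions 15, 127.
PstI cuts after base 5 of each site (before the last base), so after positions 19, 131.
Circular molecule, 2 cuts → 2 fragments:
  20–131 → 112 bp
  132–182 then 1–19 → 51 + 19 = 70 bp
Sorted largest to smallest: 112, 70 bp.

112, 70 bp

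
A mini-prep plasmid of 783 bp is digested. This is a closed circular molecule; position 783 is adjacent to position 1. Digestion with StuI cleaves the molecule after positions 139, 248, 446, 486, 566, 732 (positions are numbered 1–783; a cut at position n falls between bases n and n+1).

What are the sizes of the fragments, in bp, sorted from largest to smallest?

198, 190, 166, 109, 80, 40 bp

Circular molecule, 6 cuts → 6 fragments:
  248 − 139 = 109 bp
  446 − 248 = 198 bp
  486 − 446 = 40 bp
  566 − 486 = 80 bp
  732 − 566 = 166 bp
  wrap: 783 − 732 + 139 = 190 bp
Sorted largest to smallest: 198, 190, 166, 109, 80, 40 bp.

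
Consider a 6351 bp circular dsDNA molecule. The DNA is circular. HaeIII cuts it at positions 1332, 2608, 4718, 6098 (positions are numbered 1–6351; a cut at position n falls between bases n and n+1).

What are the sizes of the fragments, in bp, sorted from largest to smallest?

Circular molecule, 4 cuts → 4 fragments:
  2608 − 1332 = 1276 bp
  4718 − 2608 = 2110 bp
  6098 − 4718 = 1380 bp
  wrap: 6351 − 6098 + 1332 = 1585 bp
Sorted largest to smallest: 2110, 1585, 1380, 1276 bp.

2110, 1585, 1380, 1276 bp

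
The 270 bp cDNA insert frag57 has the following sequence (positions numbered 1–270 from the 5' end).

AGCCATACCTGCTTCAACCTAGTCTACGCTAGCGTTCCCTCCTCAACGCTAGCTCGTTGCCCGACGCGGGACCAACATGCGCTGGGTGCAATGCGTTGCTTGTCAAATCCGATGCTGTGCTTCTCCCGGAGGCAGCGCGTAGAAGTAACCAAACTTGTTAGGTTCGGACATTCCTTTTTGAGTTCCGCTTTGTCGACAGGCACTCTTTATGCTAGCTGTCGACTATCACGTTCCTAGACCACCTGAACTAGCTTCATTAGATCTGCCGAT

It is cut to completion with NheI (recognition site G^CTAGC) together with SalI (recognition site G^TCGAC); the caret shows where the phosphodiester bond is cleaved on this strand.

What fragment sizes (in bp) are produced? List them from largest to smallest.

NheI sites (GCTAGC) start at positions 28, 48, 211.
NheI cuts after the first base of each site, so after positions 28, 48, 211.
SalI sites (GTCGAC) start at positions 192, 218.
SalI cuts after the first base of each site, so after positions 192, 218.
Combined cut positions: 28, 48, 192, 211, 218.
Linear molecule, 5 cuts → 6 fragments:
  1–28 → 28 bp
  29–48 → 20 bp
  49–192 → 144 bp
  193–211 → 19 bp
  212–218 → 7 bp
  219–270 → 52 bp
Sorted largest to smallest: 144, 52, 28, 20, 19, 7 bp.

144, 52, 28, 20, 19, 7 bp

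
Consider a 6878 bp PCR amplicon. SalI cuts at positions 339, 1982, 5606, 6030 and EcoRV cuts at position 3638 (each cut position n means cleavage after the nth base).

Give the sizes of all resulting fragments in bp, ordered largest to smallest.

Combined cut positions (sorted): 339, 1982, 3638, 5606, 6030.
Linear molecule, 5 cuts → 6 fragments:
  339 − 0 = 339 bp
  1982 − 339 = 1643 bp
  3638 − 1982 = 1656 bp
  5606 − 3638 = 1968 bp
  6030 − 5606 = 424 bp
  6878 − 6030 = 848 bp
Sorted largest to smallest: 1968, 1656, 1643, 848, 424, 339 bp.

1968, 1656, 1643, 848, 424, 339 bp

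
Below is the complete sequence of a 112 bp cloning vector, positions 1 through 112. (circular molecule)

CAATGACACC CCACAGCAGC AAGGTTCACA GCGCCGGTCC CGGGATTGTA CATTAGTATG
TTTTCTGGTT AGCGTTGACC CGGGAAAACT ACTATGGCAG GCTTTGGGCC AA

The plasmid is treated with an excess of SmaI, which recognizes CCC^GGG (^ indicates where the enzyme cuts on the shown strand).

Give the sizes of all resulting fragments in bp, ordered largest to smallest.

SmaI sites (CCCGGG) start at positions 39, 79.
SmaI cuts after base 3 of each site, so after positions 41, 81.
Circular molecule, 2 cuts → 2 fragments:
  42–81 → 40 bp
  82–112 then 1–41 → 31 + 41 = 72 bp
Sorted largest to smallest: 72, 40 bp.

72, 40 bp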